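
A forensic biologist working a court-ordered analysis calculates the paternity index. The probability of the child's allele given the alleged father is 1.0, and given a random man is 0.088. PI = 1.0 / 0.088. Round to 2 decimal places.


Paternity Index calculation:
PI = P(allele|father) / P(allele|random)
PI = 1.0 / 0.088
PI = 11.36

11.36


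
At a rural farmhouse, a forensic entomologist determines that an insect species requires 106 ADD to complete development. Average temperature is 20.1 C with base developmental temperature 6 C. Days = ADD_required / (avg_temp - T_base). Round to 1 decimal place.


Insect development time:
Effective temperature = avg_temp - T_base = 20.1 - 6 = 14.1 C
Days = ADD / effective_temp = 106 / 14.1 = 7.5 days

7.5


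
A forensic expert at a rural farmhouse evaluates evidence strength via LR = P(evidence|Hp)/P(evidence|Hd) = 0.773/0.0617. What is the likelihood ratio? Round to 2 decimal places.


Likelihood ratio calculation:
LR = P(E|Hp) / P(E|Hd)
LR = 0.773 / 0.0617
LR = 12.53

12.53


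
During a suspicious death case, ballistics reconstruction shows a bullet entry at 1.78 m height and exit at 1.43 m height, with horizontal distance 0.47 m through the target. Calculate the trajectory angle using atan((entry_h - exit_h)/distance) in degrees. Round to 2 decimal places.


Bullet trajectory angle:
Height difference = 1.78 - 1.43 = 0.35 m
angle = atan(0.35 / 0.47)
angle = atan(0.744681)
angle = 36.67 degrees

36.67


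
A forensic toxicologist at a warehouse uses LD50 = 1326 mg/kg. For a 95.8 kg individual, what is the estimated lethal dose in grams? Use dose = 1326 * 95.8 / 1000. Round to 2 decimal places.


Lethal dose calculation:
Lethal dose = LD50 * body_weight / 1000
= 1326 * 95.8 / 1000
= 127030.8 / 1000
= 127.03 g

127.03


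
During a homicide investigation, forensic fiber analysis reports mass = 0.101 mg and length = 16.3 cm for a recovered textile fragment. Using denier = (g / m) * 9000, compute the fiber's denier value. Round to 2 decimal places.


Denier calculation:
Mass in grams = 0.101 mg / 1000 = 0.000101 g
Length in meters = 16.3 cm / 100 = 0.163 m
Linear density = mass / length = 0.000101 / 0.163 = 0.00061963 g/m
Denier = (g/m) * 9000 = 0.00061963 * 9000 = 5.58

5.58


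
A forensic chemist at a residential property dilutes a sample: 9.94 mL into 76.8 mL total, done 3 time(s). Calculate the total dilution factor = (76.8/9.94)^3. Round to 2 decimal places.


Dilution factor calculation:
Single dilution = V_total / V_sample = 76.8 / 9.94 ≈ 7.726358
Number of dilutions = 3
Total DF = (76.8 / 9.94)^3 (full precision, rounded at the end) = 461.24

461.24


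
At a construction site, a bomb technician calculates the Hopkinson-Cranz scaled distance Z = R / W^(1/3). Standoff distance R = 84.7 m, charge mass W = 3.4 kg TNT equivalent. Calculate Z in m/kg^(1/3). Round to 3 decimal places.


Scaled distance calculation:
W^(1/3) = 3.4^(1/3) = 1.503695
Z = R / W^(1/3) = 84.7 / 1.503695
Z = 56.328 m/kg^(1/3)

56.328


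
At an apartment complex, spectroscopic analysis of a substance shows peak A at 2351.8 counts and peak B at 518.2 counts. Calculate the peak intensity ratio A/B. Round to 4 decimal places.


Spectral peak ratio:
Peak A = 2351.8 counts
Peak B = 518.2 counts
Ratio = 2351.8 / 518.2 = 4.5384

4.5384


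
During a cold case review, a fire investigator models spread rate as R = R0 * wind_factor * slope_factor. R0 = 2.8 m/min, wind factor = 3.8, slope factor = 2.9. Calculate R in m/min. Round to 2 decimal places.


Fire spread rate calculation:
R = R0 * wind_factor * slope_factor
= 2.8 * 3.8 * 2.9
= 10.64 * 2.9
= 30.86 m/min

30.86


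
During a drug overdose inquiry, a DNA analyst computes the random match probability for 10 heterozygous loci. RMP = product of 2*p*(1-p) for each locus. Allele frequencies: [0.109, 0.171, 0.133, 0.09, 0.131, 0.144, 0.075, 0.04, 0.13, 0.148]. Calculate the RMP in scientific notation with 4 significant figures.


Computing RMP for 10 loci:
Locus 1: 2 * 0.109 * 0.891 = 0.194238
Locus 2: 2 * 0.171 * 0.829 = 0.283518
Locus 3: 2 * 0.133 * 0.867 = 0.230622
Locus 4: 2 * 0.09 * 0.91 = 0.1638
Locus 5: 2 * 0.131 * 0.869 = 0.227678
Locus 6: 2 * 0.144 * 0.856 = 0.246528
Locus 7: 2 * 0.075 * 0.925 = 0.13875
Locus 8: 2 * 0.04 * 0.96 = 0.0768
Locus 9: 2 * 0.13 * 0.87 = 0.2262
Locus 10: 2 * 0.148 * 0.852 = 0.252192
RMP = 7.098e-08

7.098e-08


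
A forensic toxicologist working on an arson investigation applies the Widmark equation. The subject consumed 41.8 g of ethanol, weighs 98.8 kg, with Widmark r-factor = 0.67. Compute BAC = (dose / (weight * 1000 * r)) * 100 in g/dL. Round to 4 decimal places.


Applying the Widmark formula:
BAC = (dose_g / (body_wt * 1000 * r)) * 100
Denominator = 98.8 * 1000 * 0.67 = 66196
BAC = (41.8 / 66196) * 100
BAC = 0.0631 g/dL

0.0631


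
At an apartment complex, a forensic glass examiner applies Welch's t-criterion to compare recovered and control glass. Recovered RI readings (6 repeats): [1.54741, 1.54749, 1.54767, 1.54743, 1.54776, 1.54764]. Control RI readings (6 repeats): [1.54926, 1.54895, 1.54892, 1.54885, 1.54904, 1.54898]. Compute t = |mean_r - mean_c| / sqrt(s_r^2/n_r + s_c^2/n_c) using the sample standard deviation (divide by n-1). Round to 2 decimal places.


Welch's t-criterion for glass RI comparison:
Recovered mean = sum / n_r = 9.2854 / 6 = 1.5475667
Control mean = sum / n_c = 9.294 / 6 = 1.549
Recovered sample variance s_r^2 = 2.05067e-08
Control sample variance s_c^2 = 2.02e-08
Welch SE (unpooled) = sqrt(s_r^2/n_r + s_c^2/n_c) = sqrt(3.41778e-09 + 3.36667e-09) = sqrt(6.78445e-09) = 8.23678e-05
|mean_r - mean_c| = 0.00143333
t = 0.00143333 / 8.23678e-05 = 17.40

17.40


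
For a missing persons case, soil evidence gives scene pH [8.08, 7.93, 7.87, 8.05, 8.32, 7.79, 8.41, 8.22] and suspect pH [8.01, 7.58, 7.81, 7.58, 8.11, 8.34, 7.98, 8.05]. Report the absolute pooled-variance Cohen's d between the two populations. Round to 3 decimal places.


Pooled-variance Cohen's d for soil pH comparison:
Scene mean = 64.67 / 8 = 8.08375
Suspect mean = 63.46 / 8 = 7.9325
Scene sample variance s_s^2 = 0.048227
Suspect sample variance s_c^2 = 0.069021
Pooled variance = ((n_s-1)*s_s^2 + (n_c-1)*s_c^2) / (n_s + n_c - 2) = 0.058624
Pooled SD = sqrt(0.058624) = 0.242124
Mean difference = 0.15125
|d| = |0.15125| / 0.242124 = 0.625

0.625


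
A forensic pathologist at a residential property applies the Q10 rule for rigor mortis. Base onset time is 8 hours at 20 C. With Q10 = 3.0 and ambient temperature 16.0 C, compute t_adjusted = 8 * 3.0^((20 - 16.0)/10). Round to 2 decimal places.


Rigor mortis time adjustment:
Exponent = (T_ref - T_actual) / 10 = (20 - 16.0) / 10 = 0.4
Q10 factor = 3.0^0.4 = 1.55185
t_adjusted = 8 * 1.55185 = 12.41 hours

12.41


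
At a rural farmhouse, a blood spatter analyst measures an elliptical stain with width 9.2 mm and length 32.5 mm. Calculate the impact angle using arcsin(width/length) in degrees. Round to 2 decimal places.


Blood spatter impact angle calculation:
width / length = 9.2 / 32.5 = 0.283077
angle = arcsin(0.283077)
angle = 16.44 degrees

16.44


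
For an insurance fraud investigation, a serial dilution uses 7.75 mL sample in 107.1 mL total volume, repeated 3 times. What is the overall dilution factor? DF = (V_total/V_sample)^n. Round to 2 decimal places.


Dilution factor calculation:
Single dilution = V_total / V_sample = 107.1 / 7.75 ≈ 13.819355
Number of dilutions = 3
Total DF = (107.1 / 7.75)^3 (full precision, rounded at the end) = 2639.15

2639.15


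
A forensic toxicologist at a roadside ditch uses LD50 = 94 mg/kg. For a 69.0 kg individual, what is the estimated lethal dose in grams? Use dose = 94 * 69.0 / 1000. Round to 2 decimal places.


Lethal dose calculation:
Lethal dose = LD50 * body_weight / 1000
= 94 * 69.0 / 1000
= 6486 / 1000
= 6.49 g

6.49


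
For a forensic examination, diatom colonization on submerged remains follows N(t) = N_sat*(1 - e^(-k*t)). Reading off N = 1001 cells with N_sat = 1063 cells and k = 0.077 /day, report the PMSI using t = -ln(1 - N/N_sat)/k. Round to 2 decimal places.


PMSI from diatom colonization curve:
N / N_sat = 1001 / 1063 = 0.941675
1 - N/N_sat = 0.058325
ln(1 - N/N_sat) = -2.841724
t = -ln(1 - N/N_sat) / k = -(-2.841724) / 0.077 = 36.91 days

36.91


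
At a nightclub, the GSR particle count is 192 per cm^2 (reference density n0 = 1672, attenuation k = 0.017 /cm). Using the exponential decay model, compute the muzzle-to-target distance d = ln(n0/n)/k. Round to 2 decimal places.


GSR distance calculation:
n0/n = 1672 / 192 = 8.708333
ln(n0/n) = 2.16428
d = 2.16428 / 0.017 = 127.31 cm

127.31


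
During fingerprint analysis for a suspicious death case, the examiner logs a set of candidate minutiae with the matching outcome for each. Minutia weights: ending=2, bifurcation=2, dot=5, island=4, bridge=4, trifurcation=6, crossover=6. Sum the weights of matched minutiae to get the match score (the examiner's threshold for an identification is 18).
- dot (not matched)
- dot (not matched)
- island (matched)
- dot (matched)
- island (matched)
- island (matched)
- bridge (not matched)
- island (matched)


Weighted minutiae match score:
  dot: not matched, +0
  dot: not matched, +0
  island: matched, +4 (running total 4)
  dot: matched, +5 (running total 9)
  island: matched, +4 (running total 13)
  island: matched, +4 (running total 17)
  bridge: not matched, +0
  island: matched, +4 (running total 21)
Total score = 21
Threshold = 18; verdict = identification

21


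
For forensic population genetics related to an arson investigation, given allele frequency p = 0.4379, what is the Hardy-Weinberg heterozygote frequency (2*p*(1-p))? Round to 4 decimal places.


Hardy-Weinberg heterozygote frequency:
q = 1 - p = 1 - 0.4379 = 0.5621
2pq = 2 * 0.4379 * 0.5621 = 0.4923

0.4923


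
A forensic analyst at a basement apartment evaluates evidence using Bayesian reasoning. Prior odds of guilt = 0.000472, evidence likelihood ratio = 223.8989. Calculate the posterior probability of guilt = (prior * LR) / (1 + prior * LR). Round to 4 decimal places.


Bayesian evidence evaluation:
Posterior odds = prior_odds * LR = 0.000472 * 223.8989 = 0.1056803
Posterior probability = posterior_odds / (1 + posterior_odds)
= 0.1056803 / (1 + 0.1056803)
= 0.1056803 / 1.1056803
= 0.0956

0.0956


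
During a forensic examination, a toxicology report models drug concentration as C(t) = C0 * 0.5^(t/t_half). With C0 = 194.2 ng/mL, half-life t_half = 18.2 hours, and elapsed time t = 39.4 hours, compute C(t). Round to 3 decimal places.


Drug concentration decay:
Number of half-lives = t / t_half = 39.4 / 18.2 = 2.164835
Decay factor = 0.5^2.164835 = 0.22300763
C(t) = 194.2 * 0.22300763 = 43.308 ng/mL

43.308


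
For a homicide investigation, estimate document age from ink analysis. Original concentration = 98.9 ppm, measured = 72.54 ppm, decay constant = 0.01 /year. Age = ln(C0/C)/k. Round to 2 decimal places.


Document age estimation:
C0/C = 98.9 / 72.54 = 1.363386
ln(C0/C) = 0.309971
t = 0.309971 / 0.01 = 31.00 years

31.00


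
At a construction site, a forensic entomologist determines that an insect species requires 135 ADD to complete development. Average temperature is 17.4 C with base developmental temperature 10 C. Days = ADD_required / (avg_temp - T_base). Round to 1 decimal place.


Insect development time:
Effective temperature = avg_temp - T_base = 17.4 - 10 = 7.4 C
Days = ADD / effective_temp = 135 / 7.4 = 18.2 days

18.2


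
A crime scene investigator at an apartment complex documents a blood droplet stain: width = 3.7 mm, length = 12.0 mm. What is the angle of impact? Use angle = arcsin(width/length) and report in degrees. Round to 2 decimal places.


Blood spatter impact angle calculation:
width / length = 3.7 / 12.0 = 0.308333
angle = arcsin(0.308333)
angle = 17.96 degrees

17.96


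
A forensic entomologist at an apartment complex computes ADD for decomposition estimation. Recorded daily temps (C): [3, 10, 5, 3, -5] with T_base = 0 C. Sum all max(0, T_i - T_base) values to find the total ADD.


Computing ADD day by day:
Day 1: max(0, 3 - 0) = 3
Day 2: max(0, 10 - 0) = 10
Day 3: max(0, 5 - 0) = 5
Day 4: max(0, 3 - 0) = 3
Day 5: max(0, -5 - 0) = 0
Total ADD = 21

21


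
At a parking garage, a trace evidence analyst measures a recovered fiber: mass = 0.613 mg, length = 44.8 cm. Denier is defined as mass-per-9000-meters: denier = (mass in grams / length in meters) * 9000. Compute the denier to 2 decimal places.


Denier calculation:
Mass in grams = 0.613 mg / 1000 = 0.000613 g
Length in meters = 44.8 cm / 100 = 0.448 m
Linear density = mass / length = 0.000613 / 0.448 = 0.0013683 g/m
Denier = (g/m) * 9000 = 0.0013683 * 9000 = 12.31

12.31


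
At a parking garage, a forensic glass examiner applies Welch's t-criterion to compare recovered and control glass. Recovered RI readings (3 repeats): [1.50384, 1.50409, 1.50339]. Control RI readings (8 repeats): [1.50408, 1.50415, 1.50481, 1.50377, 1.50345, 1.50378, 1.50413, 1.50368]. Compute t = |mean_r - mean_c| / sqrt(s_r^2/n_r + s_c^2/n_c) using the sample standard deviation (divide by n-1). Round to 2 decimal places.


Welch's t-criterion for glass RI comparison:
Recovered mean = sum / n_r = 4.51132 / 3 = 1.5037733
Control mean = sum / n_c = 12.03185 / 8 = 1.5039813
Recovered sample variance s_r^2 = 1.25833e-07
Control sample variance s_c^2 = 1.72184e-07
Welch SE (unpooled) = sqrt(s_r^2/n_r + s_c^2/n_c) = sqrt(4.19444e-08 + 2.1523e-08) = sqrt(6.34674e-08) = 0.000251927
|mean_r - mean_c| = 0.000207917
t = 0.000207917 / 0.000251927 = 0.83

0.83


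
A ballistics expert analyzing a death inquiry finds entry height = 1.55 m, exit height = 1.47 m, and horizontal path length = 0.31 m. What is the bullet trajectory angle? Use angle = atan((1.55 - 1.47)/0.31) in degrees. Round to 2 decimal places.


Bullet trajectory angle:
Height difference = 1.55 - 1.47 = 0.08 m
angle = atan(0.08 / 0.31)
angle = atan(0.258065)
angle = 14.47 degrees

14.47


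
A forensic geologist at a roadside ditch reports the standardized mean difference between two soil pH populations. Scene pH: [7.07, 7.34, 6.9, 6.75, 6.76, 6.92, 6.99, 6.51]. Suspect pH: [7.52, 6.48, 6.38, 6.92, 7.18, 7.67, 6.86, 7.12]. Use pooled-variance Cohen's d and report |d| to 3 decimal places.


Pooled-variance Cohen's d for soil pH comparison:
Scene mean = 55.24 / 8 = 6.905
Suspect mean = 56.13 / 8 = 7.01625
Scene sample variance s_s^2 = 0.060714
Suspect sample variance s_c^2 = 0.206398
Pooled variance = ((n_s-1)*s_s^2 + (n_c-1)*s_c^2) / (n_s + n_c - 2) = 0.133556
Pooled SD = sqrt(0.133556) = 0.365453
Mean difference = -0.11125
|d| = |-0.11125| / 0.365453 = 0.304

0.304


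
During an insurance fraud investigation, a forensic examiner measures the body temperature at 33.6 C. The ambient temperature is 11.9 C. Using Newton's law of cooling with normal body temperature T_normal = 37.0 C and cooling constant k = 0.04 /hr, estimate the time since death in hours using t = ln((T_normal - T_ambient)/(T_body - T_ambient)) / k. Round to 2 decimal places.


Using Newton's law of cooling:
t = ln((T_normal - T_ambient) / (T_body - T_ambient)) / k
T_normal - T_ambient = 25.1
T_body - T_ambient = 21.7
Ratio = 1.156682
ln(ratio) = 0.145556
t = 0.145556 / 0.04 = 3.64 hours

3.64


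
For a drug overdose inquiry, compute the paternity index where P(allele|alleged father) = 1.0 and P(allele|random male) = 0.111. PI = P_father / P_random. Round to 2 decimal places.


Paternity Index calculation:
PI = P(allele|father) / P(allele|random)
PI = 1.0 / 0.111
PI = 9.01

9.01


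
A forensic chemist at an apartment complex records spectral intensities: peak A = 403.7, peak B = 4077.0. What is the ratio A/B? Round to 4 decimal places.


Spectral peak ratio:
Peak A = 403.7 counts
Peak B = 4077.0 counts
Ratio = 403.7 / 4077.0 = 0.0990

0.0990


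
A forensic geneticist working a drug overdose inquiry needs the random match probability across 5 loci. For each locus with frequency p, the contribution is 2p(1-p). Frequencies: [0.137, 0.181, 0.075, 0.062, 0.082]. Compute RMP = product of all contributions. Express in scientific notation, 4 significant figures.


Computing RMP for 5 loci:
Locus 1: 2 * 0.137 * 0.863 = 0.236462
Locus 2: 2 * 0.181 * 0.819 = 0.296478
Locus 3: 2 * 0.075 * 0.925 = 0.13875
Locus 4: 2 * 0.062 * 0.938 = 0.116312
Locus 5: 2 * 0.082 * 0.918 = 0.150552
RMP = 1.703e-04

1.703e-04


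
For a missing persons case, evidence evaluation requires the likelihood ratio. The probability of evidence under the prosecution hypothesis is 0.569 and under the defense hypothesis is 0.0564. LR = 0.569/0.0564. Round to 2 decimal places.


Likelihood ratio calculation:
LR = P(E|Hp) / P(E|Hd)
LR = 0.569 / 0.0564
LR = 10.09

10.09


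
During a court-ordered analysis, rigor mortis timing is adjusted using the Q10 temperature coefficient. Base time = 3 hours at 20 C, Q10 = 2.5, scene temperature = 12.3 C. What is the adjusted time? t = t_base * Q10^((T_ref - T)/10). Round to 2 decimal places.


Rigor mortis time adjustment:
Exponent = (T_ref - T_actual) / 10 = (20 - 12.3) / 10 = 0.77
Q10 factor = 2.5^0.77 = 2.02495
t_adjusted = 3 * 2.02495 = 6.07 hours

6.07


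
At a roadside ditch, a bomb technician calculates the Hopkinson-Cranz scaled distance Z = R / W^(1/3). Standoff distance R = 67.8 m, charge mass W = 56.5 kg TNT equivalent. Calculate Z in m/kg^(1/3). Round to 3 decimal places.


Scaled distance calculation:
W^(1/3) = 56.5^(1/3) = 3.837215
Z = R / W^(1/3) = 67.8 / 3.837215
Z = 17.669 m/kg^(1/3)

17.669


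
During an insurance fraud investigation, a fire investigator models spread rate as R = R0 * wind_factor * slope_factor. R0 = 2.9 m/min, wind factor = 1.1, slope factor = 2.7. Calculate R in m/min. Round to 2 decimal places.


Fire spread rate calculation:
R = R0 * wind_factor * slope_factor
= 2.9 * 1.1 * 2.7
= 3.19 * 2.7
= 8.61 m/min

8.61


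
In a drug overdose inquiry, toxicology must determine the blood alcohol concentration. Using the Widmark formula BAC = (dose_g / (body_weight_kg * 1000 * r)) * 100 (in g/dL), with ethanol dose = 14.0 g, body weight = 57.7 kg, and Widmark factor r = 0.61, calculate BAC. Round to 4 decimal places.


Applying the Widmark formula:
BAC = (dose_g / (body_wt * 1000 * r)) * 100
Denominator = 57.7 * 1000 * 0.61 = 35197
BAC = (14.0 / 35197) * 100
BAC = 0.0398 g/dL

0.0398


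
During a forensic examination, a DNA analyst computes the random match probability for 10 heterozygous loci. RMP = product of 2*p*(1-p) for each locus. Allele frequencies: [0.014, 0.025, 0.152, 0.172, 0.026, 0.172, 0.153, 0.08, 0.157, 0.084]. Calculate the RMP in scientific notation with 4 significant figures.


Computing RMP for 10 loci:
Locus 1: 2 * 0.014 * 0.986 = 0.027608
Locus 2: 2 * 0.025 * 0.975 = 0.04875
Locus 3: 2 * 0.152 * 0.848 = 0.257792
Locus 4: 2 * 0.172 * 0.828 = 0.284832
Locus 5: 2 * 0.026 * 0.974 = 0.050648
Locus 6: 2 * 0.172 * 0.828 = 0.284832
Locus 7: 2 * 0.153 * 0.847 = 0.259182
Locus 8: 2 * 0.08 * 0.92 = 0.1472
Locus 9: 2 * 0.157 * 0.843 = 0.264702
Locus 10: 2 * 0.084 * 0.916 = 0.153888
RMP = 2.216e-09

2.216e-09


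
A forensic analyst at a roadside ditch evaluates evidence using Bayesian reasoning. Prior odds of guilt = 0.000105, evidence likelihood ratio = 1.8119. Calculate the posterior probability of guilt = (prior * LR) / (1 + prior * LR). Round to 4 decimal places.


Bayesian evidence evaluation:
Posterior odds = prior_odds * LR = 0.000105 * 1.8119 = 0.0001902495
Posterior probability = posterior_odds / (1 + posterior_odds)
= 0.0001902495 / (1 + 0.0001902495)
= 0.0001902495 / 1.0001902495
= 0.0002

0.0002


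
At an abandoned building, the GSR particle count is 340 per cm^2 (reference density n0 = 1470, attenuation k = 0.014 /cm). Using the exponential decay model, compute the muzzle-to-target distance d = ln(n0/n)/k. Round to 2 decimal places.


GSR distance calculation:
n0/n = 1470 / 340 = 4.323529
ln(n0/n) = 1.464072
d = 1.464072 / 0.014 = 104.58 cm

104.58


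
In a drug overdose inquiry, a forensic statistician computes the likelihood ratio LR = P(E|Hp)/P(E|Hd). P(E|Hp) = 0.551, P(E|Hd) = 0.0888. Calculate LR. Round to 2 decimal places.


Likelihood ratio calculation:
LR = P(E|Hp) / P(E|Hd)
LR = 0.551 / 0.0888
LR = 6.20

6.20


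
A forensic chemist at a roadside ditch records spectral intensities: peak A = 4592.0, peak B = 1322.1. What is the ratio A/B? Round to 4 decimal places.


Spectral peak ratio:
Peak A = 4592.0 counts
Peak B = 1322.1 counts
Ratio = 4592.0 / 1322.1 = 3.4733

3.4733


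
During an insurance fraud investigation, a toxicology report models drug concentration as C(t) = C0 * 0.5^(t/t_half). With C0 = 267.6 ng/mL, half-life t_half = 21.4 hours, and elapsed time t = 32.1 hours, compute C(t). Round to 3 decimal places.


Drug concentration decay:
Number of half-lives = t / t_half = 32.1 / 21.4 = 1.5
Decay factor = 0.5^1.5 = 0.35355339
C(t) = 267.6 * 0.35355339 = 94.611 ng/mL

94.611


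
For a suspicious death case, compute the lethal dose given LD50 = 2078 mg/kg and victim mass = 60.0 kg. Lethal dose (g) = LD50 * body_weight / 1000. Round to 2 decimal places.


Lethal dose calculation:
Lethal dose = LD50 * body_weight / 1000
= 2078 * 60.0 / 1000
= 124680 / 1000
= 124.68 g

124.68


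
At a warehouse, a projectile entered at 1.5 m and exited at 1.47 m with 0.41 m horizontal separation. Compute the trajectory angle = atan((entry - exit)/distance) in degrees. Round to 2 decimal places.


Bullet trajectory angle:
Height difference = 1.5 - 1.47 = 0.03 m
angle = atan(0.03 / 0.41)
angle = atan(0.073171)
angle = 4.18 degrees

4.18


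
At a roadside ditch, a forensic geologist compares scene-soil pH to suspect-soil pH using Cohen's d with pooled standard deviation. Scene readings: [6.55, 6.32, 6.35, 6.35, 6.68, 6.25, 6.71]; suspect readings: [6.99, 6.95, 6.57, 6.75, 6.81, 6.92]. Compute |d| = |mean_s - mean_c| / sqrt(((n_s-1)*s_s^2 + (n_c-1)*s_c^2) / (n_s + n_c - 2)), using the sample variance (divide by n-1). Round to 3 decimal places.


Pooled-variance Cohen's d for soil pH comparison:
Scene mean = 45.21 / 7 = 6.458571
Suspect mean = 40.99 / 6 = 6.831667
Scene sample variance s_s^2 = 0.034481
Suspect sample variance s_c^2 = 0.024497
Pooled variance = ((n_s-1)*s_s^2 + (n_c-1)*s_c^2) / (n_s + n_c - 2) = 0.029943
Pooled SD = sqrt(0.029943) = 0.17304
Mean difference = -0.373095
|d| = |-0.373095| / 0.17304 = 2.156

2.156


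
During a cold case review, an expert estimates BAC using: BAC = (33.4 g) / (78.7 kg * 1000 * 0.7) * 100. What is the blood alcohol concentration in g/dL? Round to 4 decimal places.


Applying the Widmark formula:
BAC = (dose_g / (body_wt * 1000 * r)) * 100
Denominator = 78.7 * 1000 * 0.7 = 55090
BAC = (33.4 / 55090) * 100
BAC = 0.0606 g/dL

0.0606


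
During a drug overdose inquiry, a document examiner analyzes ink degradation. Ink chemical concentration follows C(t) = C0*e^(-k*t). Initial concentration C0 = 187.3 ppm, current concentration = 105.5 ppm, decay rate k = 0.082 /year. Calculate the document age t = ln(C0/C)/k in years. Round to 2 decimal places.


Document age estimation:
C0/C = 187.3 / 105.5 = 1.775355
ln(C0/C) = 0.574
t = 0.574 / 0.082 = 7.00 years

7.00


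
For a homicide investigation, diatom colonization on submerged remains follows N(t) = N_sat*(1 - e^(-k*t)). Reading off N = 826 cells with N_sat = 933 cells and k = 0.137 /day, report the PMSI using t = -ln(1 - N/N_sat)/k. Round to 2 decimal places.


PMSI from diatom colonization curve:
N / N_sat = 826 / 933 = 0.885316
1 - N/N_sat = 0.114684
ln(1 - N/N_sat) = -2.165575
t = -ln(1 - N/N_sat) / k = -(-2.165575) / 0.137 = 15.81 days

15.81


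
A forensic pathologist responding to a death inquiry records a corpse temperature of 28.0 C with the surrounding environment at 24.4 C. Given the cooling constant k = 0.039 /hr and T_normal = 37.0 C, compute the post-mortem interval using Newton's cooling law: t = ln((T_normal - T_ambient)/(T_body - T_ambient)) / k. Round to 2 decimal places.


Using Newton's law of cooling:
t = ln((T_normal - T_ambient) / (T_body - T_ambient)) / k
T_normal - T_ambient = 12.6
T_body - T_ambient = 3.6
Ratio = 3.5
ln(ratio) = 1.252763
t = 1.252763 / 0.039 = 32.12 hours

32.12


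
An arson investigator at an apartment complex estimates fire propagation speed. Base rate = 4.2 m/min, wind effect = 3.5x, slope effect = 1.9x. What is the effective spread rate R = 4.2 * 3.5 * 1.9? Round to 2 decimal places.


Fire spread rate calculation:
R = R0 * wind_factor * slope_factor
= 4.2 * 3.5 * 1.9
= 14.7 * 1.9
= 27.93 m/min

27.93


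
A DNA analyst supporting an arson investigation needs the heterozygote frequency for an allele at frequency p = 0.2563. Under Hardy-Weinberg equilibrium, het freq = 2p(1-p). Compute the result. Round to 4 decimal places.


Hardy-Weinberg heterozygote frequency:
q = 1 - p = 1 - 0.2563 = 0.7437
2pq = 2 * 0.2563 * 0.7437 = 0.3812

0.3812


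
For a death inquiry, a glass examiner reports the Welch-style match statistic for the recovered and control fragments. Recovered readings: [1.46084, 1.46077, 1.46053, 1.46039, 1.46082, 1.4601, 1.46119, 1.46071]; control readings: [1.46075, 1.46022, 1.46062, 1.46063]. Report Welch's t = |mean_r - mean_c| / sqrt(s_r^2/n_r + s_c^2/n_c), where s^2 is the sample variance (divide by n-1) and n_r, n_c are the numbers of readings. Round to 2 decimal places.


Welch's t-criterion for glass RI comparison:
Recovered mean = sum / n_r = 11.68535 / 8 = 1.4606687
Control mean = sum / n_c = 5.84222 / 4 = 1.460555
Recovered sample variance s_r^2 = 1.08041e-07
Control sample variance s_c^2 = 5.33667e-08
Welch SE (unpooled) = sqrt(s_r^2/n_r + s_c^2/n_c) = sqrt(1.35051e-08 + 1.33417e-08) = sqrt(2.68468e-08) = 0.00016385
|mean_r - mean_c| = 0.00011375
t = 0.00011375 / 0.00016385 = 0.69

0.69


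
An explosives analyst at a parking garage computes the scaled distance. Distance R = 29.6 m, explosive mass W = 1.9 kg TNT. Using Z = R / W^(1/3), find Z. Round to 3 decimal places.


Scaled distance calculation:
W^(1/3) = 1.9^(1/3) = 1.238562
Z = R / W^(1/3) = 29.6 / 1.238562
Z = 23.899 m/kg^(1/3)

23.899


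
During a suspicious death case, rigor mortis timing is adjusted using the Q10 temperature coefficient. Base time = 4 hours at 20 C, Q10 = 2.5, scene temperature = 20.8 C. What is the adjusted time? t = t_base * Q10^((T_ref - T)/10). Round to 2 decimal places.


Rigor mortis time adjustment:
Exponent = (T_ref - T_actual) / 10 = (20 - 20.8) / 10 = -0.08
Q10 factor = 2.5^-0.08 = 0.92932
t_adjusted = 4 * 0.92932 = 3.72 hours

3.72


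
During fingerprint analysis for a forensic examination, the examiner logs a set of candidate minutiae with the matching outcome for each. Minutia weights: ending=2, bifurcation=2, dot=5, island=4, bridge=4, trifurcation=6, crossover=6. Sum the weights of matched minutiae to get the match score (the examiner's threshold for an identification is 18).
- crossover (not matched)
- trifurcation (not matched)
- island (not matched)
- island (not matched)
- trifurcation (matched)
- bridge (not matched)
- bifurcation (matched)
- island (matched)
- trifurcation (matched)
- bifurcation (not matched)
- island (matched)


Weighted minutiae match score:
  crossover: not matched, +0
  trifurcation: not matched, +0
  island: not matched, +0
  island: not matched, +0
  trifurcation: matched, +6 (running total 6)
  bridge: not matched, +0
  bifurcation: matched, +2 (running total 8)
  island: matched, +4 (running total 12)
  trifurcation: matched, +6 (running total 18)
  bifurcation: not matched, +0
  island: matched, +4 (running total 22)
Total score = 22
Threshold = 18; verdict = identification

22


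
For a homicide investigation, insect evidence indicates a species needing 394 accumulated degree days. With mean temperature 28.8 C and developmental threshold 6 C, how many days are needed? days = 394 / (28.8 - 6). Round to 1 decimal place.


Insect development time:
Effective temperature = avg_temp - T_base = 28.8 - 6 = 22.8 C
Days = ADD / effective_temp = 394 / 22.8 = 17.3 days

17.3


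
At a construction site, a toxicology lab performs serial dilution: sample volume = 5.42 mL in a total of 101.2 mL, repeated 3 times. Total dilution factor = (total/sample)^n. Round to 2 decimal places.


Dilution factor calculation:
Single dilution = V_total / V_sample = 101.2 / 5.42 ≈ 18.671587
Number of dilutions = 3
Total DF = (101.2 / 5.42)^3 (full precision, rounded at the end) = 6509.44

6509.44


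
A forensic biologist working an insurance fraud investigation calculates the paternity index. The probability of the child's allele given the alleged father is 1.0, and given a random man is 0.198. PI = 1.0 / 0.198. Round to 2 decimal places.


Paternity Index calculation:
PI = P(allele|father) / P(allele|random)
PI = 1.0 / 0.198
PI = 5.05

5.05


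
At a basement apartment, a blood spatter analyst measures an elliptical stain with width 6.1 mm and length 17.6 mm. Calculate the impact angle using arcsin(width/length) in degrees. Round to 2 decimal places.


Blood spatter impact angle calculation:
width / length = 6.1 / 17.6 = 0.346591
angle = arcsin(0.346591)
angle = 20.28 degrees

20.28


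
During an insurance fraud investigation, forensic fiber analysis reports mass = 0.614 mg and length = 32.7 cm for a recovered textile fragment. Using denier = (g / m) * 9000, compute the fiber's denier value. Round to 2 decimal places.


Denier calculation:
Mass in grams = 0.614 mg / 1000 = 0.000614 g
Length in meters = 32.7 cm / 100 = 0.327 m
Linear density = mass / length = 0.000614 / 0.327 = 0.00187768 g/m
Denier = (g/m) * 9000 = 0.00187768 * 9000 = 16.90

16.90


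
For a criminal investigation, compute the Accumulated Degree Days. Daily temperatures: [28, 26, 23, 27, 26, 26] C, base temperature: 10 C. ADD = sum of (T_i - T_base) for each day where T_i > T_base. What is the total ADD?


Computing ADD day by day:
Day 1: max(0, 28 - 10) = 18
Day 2: max(0, 26 - 10) = 16
Day 3: max(0, 23 - 10) = 13
Day 4: max(0, 27 - 10) = 17
Day 5: max(0, 26 - 10) = 16
Day 6: max(0, 26 - 10) = 16
Total ADD = 96

96


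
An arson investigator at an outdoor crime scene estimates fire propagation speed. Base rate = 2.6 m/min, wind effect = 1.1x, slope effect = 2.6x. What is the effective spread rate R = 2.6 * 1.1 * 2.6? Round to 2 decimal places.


Fire spread rate calculation:
R = R0 * wind_factor * slope_factor
= 2.6 * 1.1 * 2.6
= 2.86 * 2.6
= 7.44 m/min

7.44


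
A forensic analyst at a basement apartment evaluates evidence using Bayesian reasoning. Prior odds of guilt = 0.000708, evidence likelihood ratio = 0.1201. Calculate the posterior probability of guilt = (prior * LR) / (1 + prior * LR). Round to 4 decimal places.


Bayesian evidence evaluation:
Posterior odds = prior_odds * LR = 0.000708 * 0.1201 = 0.0000850308
Posterior probability = posterior_odds / (1 + posterior_odds)
= 0.0000850308 / (1 + 0.0000850308)
= 0.0000850308 / 1.0000850308
= 0.0001

0.0001


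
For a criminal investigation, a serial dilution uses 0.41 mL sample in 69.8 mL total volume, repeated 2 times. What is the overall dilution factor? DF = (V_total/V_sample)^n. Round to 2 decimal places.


Dilution factor calculation:
Single dilution = V_total / V_sample = 69.8 / 0.41 ≈ 170.243902
Number of dilutions = 2
Total DF = (69.8 / 0.41)^2 (full precision, rounded at the end) = 28982.99

28982.99


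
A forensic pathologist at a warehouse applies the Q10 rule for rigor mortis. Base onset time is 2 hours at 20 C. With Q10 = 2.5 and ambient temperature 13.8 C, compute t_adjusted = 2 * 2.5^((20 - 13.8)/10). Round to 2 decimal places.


Rigor mortis time adjustment:
Exponent = (T_ref - T_actual) / 10 = (20 - 13.8) / 10 = 0.62
Q10 factor = 2.5^0.62 = 1.76491
t_adjusted = 2 * 1.76491 = 3.53 hours

3.53


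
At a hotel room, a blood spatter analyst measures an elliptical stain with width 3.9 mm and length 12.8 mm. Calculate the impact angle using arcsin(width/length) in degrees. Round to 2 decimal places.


Blood spatter impact angle calculation:
width / length = 3.9 / 12.8 = 0.304688
angle = arcsin(0.304688)
angle = 17.74 degrees

17.74


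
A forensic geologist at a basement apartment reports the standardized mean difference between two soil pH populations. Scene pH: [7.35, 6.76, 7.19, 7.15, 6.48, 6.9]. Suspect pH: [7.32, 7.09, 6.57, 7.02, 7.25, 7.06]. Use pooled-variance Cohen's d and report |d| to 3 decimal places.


Pooled-variance Cohen's d for soil pH comparison:
Scene mean = 41.83 / 6 = 6.971667
Suspect mean = 42.31 / 6 = 7.051667
Scene sample variance s_s^2 = 0.102857
Suspect sample variance s_c^2 = 0.069177
Pooled variance = ((n_s-1)*s_s^2 + (n_c-1)*s_c^2) / (n_s + n_c - 2) = 0.086017
Pooled SD = sqrt(0.086017) = 0.293287
Mean difference = -0.08
|d| = |-0.08| / 0.293287 = 0.273

0.273


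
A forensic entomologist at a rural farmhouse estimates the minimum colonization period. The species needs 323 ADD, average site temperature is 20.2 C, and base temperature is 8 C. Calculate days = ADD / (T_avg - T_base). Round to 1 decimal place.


Insect development time:
Effective temperature = avg_temp - T_base = 20.2 - 8 = 12.2 C
Days = ADD / effective_temp = 323 / 12.2 = 26.5 days

26.5


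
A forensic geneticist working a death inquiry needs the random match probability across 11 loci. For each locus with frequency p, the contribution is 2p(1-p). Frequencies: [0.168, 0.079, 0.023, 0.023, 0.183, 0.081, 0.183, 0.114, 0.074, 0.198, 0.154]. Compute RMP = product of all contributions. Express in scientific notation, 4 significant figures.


Computing RMP for 11 loci:
Locus 1: 2 * 0.168 * 0.832 = 0.279552
Locus 2: 2 * 0.079 * 0.921 = 0.145518
Locus 3: 2 * 0.023 * 0.977 = 0.044942
Locus 4: 2 * 0.023 * 0.977 = 0.044942
Locus 5: 2 * 0.183 * 0.817 = 0.299022
Locus 6: 2 * 0.081 * 0.919 = 0.148878
Locus 7: 2 * 0.183 * 0.817 = 0.299022
Locus 8: 2 * 0.114 * 0.886 = 0.202008
Locus 9: 2 * 0.074 * 0.926 = 0.137048
Locus 10: 2 * 0.198 * 0.802 = 0.317592
Locus 11: 2 * 0.154 * 0.846 = 0.260568
RMP = 2.506e-09

2.506e-09


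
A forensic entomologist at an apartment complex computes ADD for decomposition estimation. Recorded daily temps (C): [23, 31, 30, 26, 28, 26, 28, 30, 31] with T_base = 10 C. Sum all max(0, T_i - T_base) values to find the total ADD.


Computing ADD day by day:
Day 1: max(0, 23 - 10) = 13
Day 2: max(0, 31 - 10) = 21
Day 3: max(0, 30 - 10) = 20
Day 4: max(0, 26 - 10) = 16
Day 5: max(0, 28 - 10) = 18
Day 6: max(0, 26 - 10) = 16
Day 7: max(0, 28 - 10) = 18
Day 8: max(0, 30 - 10) = 20
Day 9: max(0, 31 - 10) = 21
Total ADD = 163

163


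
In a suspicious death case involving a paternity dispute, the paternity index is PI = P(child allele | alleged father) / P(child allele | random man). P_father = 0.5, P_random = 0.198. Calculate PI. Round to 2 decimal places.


Paternity Index calculation:
PI = P(allele|father) / P(allele|random)
PI = 0.5 / 0.198
PI = 2.53

2.53


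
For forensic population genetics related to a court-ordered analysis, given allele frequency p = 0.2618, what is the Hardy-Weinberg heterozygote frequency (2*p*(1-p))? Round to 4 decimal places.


Hardy-Weinberg heterozygote frequency:
q = 1 - p = 1 - 0.2618 = 0.7382
2pq = 2 * 0.2618 * 0.7382 = 0.3865

0.3865


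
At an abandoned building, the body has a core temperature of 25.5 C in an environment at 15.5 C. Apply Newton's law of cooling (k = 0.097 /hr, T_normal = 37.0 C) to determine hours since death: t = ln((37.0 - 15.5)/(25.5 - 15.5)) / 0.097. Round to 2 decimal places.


Using Newton's law of cooling:
t = ln((T_normal - T_ambient) / (T_body - T_ambient)) / k
T_normal - T_ambient = 21.5
T_body - T_ambient = 10.0
Ratio = 2.15
ln(ratio) = 0.765468
t = 0.765468 / 0.097 = 7.89 hours

7.89


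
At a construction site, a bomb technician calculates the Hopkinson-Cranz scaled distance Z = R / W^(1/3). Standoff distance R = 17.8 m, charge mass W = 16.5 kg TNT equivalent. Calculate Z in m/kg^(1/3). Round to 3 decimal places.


Scaled distance calculation:
W^(1/3) = 16.5^(1/3) = 2.545822
Z = R / W^(1/3) = 17.8 / 2.545822
Z = 6.992 m/kg^(1/3)

6.992


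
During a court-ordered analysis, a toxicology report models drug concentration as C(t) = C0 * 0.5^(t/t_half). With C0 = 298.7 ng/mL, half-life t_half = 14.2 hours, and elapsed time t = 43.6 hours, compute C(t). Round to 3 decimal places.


Drug concentration decay:
Number of half-lives = t / t_half = 43.6 / 14.2 = 3.070423
Decay factor = 0.5^3.070423 = 0.11904484
C(t) = 298.7 * 0.11904484 = 35.559 ng/mL

35.559


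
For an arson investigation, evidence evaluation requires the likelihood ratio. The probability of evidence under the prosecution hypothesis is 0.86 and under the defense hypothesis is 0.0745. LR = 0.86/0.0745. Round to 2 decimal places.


Likelihood ratio calculation:
LR = P(E|Hp) / P(E|Hd)
LR = 0.86 / 0.0745
LR = 11.54

11.54


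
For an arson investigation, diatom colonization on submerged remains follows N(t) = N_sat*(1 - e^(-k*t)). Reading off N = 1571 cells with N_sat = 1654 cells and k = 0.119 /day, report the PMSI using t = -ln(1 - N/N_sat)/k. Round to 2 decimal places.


PMSI from diatom colonization curve:
N / N_sat = 1571 / 1654 = 0.949819
1 - N/N_sat = 0.050181
ln(1 - N/N_sat) = -2.992119
t = -ln(1 - N/N_sat) / k = -(-2.992119) / 0.119 = 25.14 days

25.14


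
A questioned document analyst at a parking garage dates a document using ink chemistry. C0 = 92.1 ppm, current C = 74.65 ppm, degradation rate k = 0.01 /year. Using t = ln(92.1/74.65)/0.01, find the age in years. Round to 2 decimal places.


Document age estimation:
C0/C = 92.1 / 74.65 = 1.233758
ln(C0/C) = 0.210065
t = 0.210065 / 0.01 = 21.01 years

21.01


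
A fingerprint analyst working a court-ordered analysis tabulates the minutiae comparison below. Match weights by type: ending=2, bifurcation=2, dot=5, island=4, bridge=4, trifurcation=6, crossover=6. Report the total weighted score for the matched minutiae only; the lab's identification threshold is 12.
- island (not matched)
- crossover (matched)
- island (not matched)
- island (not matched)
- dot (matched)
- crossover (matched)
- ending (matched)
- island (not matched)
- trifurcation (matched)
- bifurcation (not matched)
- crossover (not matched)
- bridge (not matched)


Weighted minutiae match score:
  island: not matched, +0
  crossover: matched, +6 (running total 6)
  island: not matched, +0
  island: not matched, +0
  dot: matched, +5 (running total 11)
  crossover: matched, +6 (running total 17)
  ending: matched, +2 (running total 19)
  island: not matched, +0
  trifurcation: matched, +6 (running total 25)
  bifurcation: not matched, +0
  crossover: not matched, +0
  bridge: not matched, +0
Total score = 25
Threshold = 12; verdict = identification

25


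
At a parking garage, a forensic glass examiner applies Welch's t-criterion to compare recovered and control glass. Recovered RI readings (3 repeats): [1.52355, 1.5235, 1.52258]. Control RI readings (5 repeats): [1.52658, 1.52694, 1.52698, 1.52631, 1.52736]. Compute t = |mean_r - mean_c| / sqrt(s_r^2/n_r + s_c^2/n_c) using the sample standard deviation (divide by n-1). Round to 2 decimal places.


Welch's t-criterion for glass RI comparison:
Recovered mean = sum / n_r = 4.56963 / 3 = 1.52321
Control mean = sum / n_c = 7.63417 / 5 = 1.526834
Recovered sample variance s_r^2 = 2.983e-07
Control sample variance s_c^2 = 1.6208e-07
Welch SE (unpooled) = sqrt(s_r^2/n_r + s_c^2/n_c) = sqrt(9.94333e-08 + 3.2416e-08) = sqrt(1.31849e-07) = 0.00036311
|mean_r - mean_c| = 0.003624
t = 0.003624 / 0.00036311 = 9.98

9.98


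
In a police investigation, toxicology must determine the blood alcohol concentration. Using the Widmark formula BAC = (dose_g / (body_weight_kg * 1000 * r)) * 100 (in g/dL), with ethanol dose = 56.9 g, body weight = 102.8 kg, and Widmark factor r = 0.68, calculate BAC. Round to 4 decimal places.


Applying the Widmark formula:
BAC = (dose_g / (body_wt * 1000 * r)) * 100
Denominator = 102.8 * 1000 * 0.68 = 69904
BAC = (56.9 / 69904) * 100
BAC = 0.0814 g/dL

0.0814
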